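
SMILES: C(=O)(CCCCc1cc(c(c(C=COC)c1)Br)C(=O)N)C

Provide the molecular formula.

C16H20BrNO3

Heavy atoms from the SMILES: 1 Br, 16 C, 1 N, 3 O.
Implicit hydrogens by atom environment:
  4 × C: 2 H each → 8
  4 × C (aromatic): no H
  3 × O: no H
  2 × C: 3 H each → 6
  2 × C (aromatic): 1 H each → 2
  2 × C: 1 H each → 2
  2 × C: no H
  1 × Br: no H
  1 × N: 2 H
  Total hydrogens = 20.
Molecular formula: C16H20BrNO3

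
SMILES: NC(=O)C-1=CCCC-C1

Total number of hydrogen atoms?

11

Hydrogens are implicit in SMILES; fill each atom to its normal valence:
  4 × C: 2 H each → 8
  2 × C: no H
  1 × C: 1 H
  1 × N: 2 H
  1 × O: no H
  Total hydrogens = 11.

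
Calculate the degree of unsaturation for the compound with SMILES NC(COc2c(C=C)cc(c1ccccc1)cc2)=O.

10

Molecular formula from the SMILES: C16H15NO2.
DoU = (2C + 2 + N − H − X)/2 = (2·16 + 2 + 1 − 15 − 0)/2 = 20/2 = 10.
(Structurally: 2 ring(s) + 8 π bond(s) = 10.)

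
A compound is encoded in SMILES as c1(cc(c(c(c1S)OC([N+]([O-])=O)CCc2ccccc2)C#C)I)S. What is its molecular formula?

C17H14INO3S2

Heavy atoms from the SMILES: 17 C, 1 I, 1 N, 3 O, 2 S.
Implicit hydrogens by atom environment:
  6 × C (aromatic): 1 H each → 6
  6 × C (aromatic): no H
  2 × C: 2 H each → 4
  2 × C: 1 H each → 2
  2 × O: no H
  2 × S: 1 H each → 2
  1 × C: no H
  1 × I: no H
  1 × N (charge +1): no H
  1 × O (charge -1): no H
  Total hydrogens = 14.
Molecular formula: C17H14INO3S2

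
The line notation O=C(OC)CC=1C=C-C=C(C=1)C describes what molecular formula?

C10H12O2

Heavy atoms from the SMILES: 10 C, 2 O.
Implicit hydrogens by atom environment:
  4 × C (aromatic): 1 H each → 4
  2 × C: 3 H each → 6
  2 × C (aromatic): no H
  2 × O: no H
  1 × C: 2 H
  1 × C: no H
  Total hydrogens = 12.
Molecular formula: C10H12O2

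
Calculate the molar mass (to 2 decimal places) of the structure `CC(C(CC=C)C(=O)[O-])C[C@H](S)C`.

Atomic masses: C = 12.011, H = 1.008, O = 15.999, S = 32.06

Molecular formula: C10H17O2S-.
M = 10×12.011 + 17×1.008 + 2×15.999 + 1×32.06 = 201.30 g/mol.

201.30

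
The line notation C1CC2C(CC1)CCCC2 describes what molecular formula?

Heavy atoms from the SMILES: 10 C.
Implicit hydrogens by atom environment:
  8 × C: 2 H each → 16
  2 × C: 1 H each → 2
  Total hydrogens = 18.
Molecular formula: C10H18

C10H18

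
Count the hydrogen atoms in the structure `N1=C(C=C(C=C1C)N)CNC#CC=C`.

Hydrogens are implicit in SMILES; fill each atom to its normal valence:
  3 × C (aromatic): no H
  2 × C: 2 H each → 4
  2 × C (aromatic): 1 H each → 2
  2 × C: no H
  1 × C: 3 H
  1 × C: 1 H
  1 × N: 2 H
  1 × N: 1 H
  1 × N (aromatic): no H
  Total hydrogens = 13.

13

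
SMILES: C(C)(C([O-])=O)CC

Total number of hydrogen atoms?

9

Hydrogens are implicit in SMILES; fill each atom to its normal valence:
  2 × C: 3 H each → 6
  1 × C: 2 H
  1 × C: 1 H
  1 × C: no H
  1 × O: no H
  1 × O (charge -1): no H
  Total hydrogens = 9.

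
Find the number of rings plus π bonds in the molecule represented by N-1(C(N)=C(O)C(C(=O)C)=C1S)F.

4

Molecular formula from the SMILES: C6H7FN2O2S.
DoU = (2C + 2 + N − H − X)/2 = (2·6 + 2 + 2 − 7 − 1)/2 = 8/2 = 4.
(Structurally: 1 ring(s) + 3 π bond(s) = 4.)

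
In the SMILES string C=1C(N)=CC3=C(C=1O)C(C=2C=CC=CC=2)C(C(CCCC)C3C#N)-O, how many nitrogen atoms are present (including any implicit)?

2

The symbol for nitrogen appears 2 times in the SMILES.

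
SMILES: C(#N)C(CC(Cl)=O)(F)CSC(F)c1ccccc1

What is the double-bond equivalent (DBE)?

7

Molecular formula from the SMILES: C12H10ClF2NOS.
DoU = (2C + 2 + N − H − X)/2 = (2·12 + 2 + 1 − 10 − 3)/2 = 14/2 = 7.
(Structurally: 1 ring(s) + 6 π bond(s) = 7.)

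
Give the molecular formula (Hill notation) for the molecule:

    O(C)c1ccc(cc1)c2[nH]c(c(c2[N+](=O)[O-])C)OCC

Heavy atoms from the SMILES: 14 C, 2 N, 4 O.
Implicit hydrogens by atom environment:
  6 × C (aromatic): no H
  4 × C (aromatic): 1 H each → 4
  3 × C: 3 H each → 9
  3 × O: no H
  1 × C: 2 H
  1 × N (aromatic): 1 H
  1 × N (charge +1): no H
  1 × O (charge -1): no H
  Total hydrogens = 16.
Molecular formula: C14H16N2O4

C14H16N2O4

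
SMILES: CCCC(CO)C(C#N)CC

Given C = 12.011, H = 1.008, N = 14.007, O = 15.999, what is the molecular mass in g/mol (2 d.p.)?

Molecular formula: C9H17NO.
M = 9×12.011 + 17×1.008 + 1×14.007 + 1×15.999 = 155.24 g/mol.

155.24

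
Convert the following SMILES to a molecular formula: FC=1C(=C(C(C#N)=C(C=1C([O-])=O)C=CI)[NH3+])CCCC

Heavy atoms from the SMILES: 14 C, 1 F, 1 I, 2 N, 2 O.
Implicit hydrogens by atom environment:
  6 × C (aromatic): no H
  3 × C: 2 H each → 6
  2 × C: 1 H each → 2
  2 × C: no H
  1 × C: 3 H
  1 × F: no H
  1 × I: no H
  1 × N (charge +1): 3 H
  1 × N: no H
  1 × O: no H
  1 × O (charge -1): no H
  Total hydrogens = 14.
Molecular formula: C14H14FIN2O2

C14H14FIN2O2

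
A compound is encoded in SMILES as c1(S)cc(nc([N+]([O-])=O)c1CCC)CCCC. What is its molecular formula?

C12H18N2O2S

Heavy atoms from the SMILES: 12 C, 2 N, 2 O, 1 S.
Implicit hydrogens by atom environment:
  5 × C: 2 H each → 10
  4 × C (aromatic): no H
  2 × C: 3 H each → 6
  1 × C (aromatic): 1 H
  1 × N (aromatic): no H
  1 × N (charge +1): no H
  1 × O: no H
  1 × O (charge -1): no H
  1 × S: 1 H
  Total hydrogens = 18.
Molecular formula: C12H18N2O2S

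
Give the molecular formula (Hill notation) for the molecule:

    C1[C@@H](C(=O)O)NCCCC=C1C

Heavy atoms from the SMILES: 9 C, 1 N, 2 O.
Implicit hydrogens by atom environment:
  4 × C: 2 H each → 8
  2 × C: 1 H each → 2
  2 × C: no H
  1 × C: 3 H
  1 × N: 1 H
  1 × O: 1 H
  1 × O: no H
  Total hydrogens = 15.
Molecular formula: C9H15NO2

C9H15NO2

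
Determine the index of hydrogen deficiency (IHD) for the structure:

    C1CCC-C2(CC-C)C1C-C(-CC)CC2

2

Molecular formula from the SMILES: C15H28.
DoU = (2C + 2 + N − H − X)/2 = (2·15 + 2 + 0 − 28 − 0)/2 = 4/2 = 2.
(Structurally: 2 ring(s) + 0 π bond(s) = 2.)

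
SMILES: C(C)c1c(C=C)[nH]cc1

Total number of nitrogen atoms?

1

The symbol for nitrogen appears 1 time in the SMILES.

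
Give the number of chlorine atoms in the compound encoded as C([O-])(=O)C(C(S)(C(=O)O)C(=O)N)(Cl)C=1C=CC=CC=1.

The symbol for chlorine appears 1 time in the SMILES.

1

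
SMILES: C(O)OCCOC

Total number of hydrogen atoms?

Hydrogens are implicit in SMILES; fill each atom to its normal valence:
  3 × C: 2 H each → 6
  2 × O: no H
  1 × C: 3 H
  1 × O: 1 H
  Total hydrogens = 10.

10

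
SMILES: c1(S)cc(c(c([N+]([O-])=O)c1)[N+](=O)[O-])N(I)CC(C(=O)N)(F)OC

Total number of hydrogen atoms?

10

Hydrogens are implicit in SMILES; fill each atom to its normal valence:
  4 × C (aromatic): no H
  4 × O: no H
  2 × C (aromatic): 1 H each → 2
  2 × C: no H
  2 × N (charge +1): no H
  2 × O (charge -1): no H
  1 × C: 3 H
  1 × C: 2 H
  1 × F: no H
  1 × I: no H
  1 × N: 2 H
  1 × N: no H
  1 × S: 1 H
  Total hydrogens = 10.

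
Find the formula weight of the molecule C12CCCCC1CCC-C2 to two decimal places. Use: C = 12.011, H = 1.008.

138.25

Molecular formula: C10H18.
M = 10×12.011 + 18×1.008 = 138.25 g/mol.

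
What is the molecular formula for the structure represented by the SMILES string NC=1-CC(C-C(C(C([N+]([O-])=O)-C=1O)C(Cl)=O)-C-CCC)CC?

C15H25ClN2O4

Heavy atoms from the SMILES: 15 C, 1 Cl, 2 N, 4 O.
Implicit hydrogens by atom environment:
  6 × C: 2 H each → 12
  4 × C: 1 H each → 4
  3 × C: no H
  2 × C: 3 H each → 6
  2 × O: no H
  1 × Cl: no H
  1 × N: 2 H
  1 × N (charge +1): no H
  1 × O: 1 H
  1 × O (charge -1): no H
  Total hydrogens = 25.
Molecular formula: C15H25ClN2O4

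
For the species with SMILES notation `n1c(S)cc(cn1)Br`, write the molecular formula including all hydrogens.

C4H3BrN2S

Heavy atoms from the SMILES: 1 Br, 4 C, 2 N, 1 S.
Implicit hydrogens by atom environment:
  2 × C (aromatic): 1 H each → 2
  2 × C (aromatic): no H
  2 × N (aromatic): no H
  1 × Br: no H
  1 × S: 1 H
  Total hydrogens = 3.
Molecular formula: C4H3BrN2S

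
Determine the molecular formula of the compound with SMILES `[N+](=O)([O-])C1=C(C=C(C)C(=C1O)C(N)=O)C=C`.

Heavy atoms from the SMILES: 10 C, 2 N, 4 O.
Implicit hydrogens by atom environment:
  5 × C (aromatic): no H
  2 × O: no H
  1 × C: 3 H
  1 × C: 2 H
  1 × C (aromatic): 1 H
  1 × C: 1 H
  1 × C: no H
  1 × N: 2 H
  1 × N (charge +1): no H
  1 × O: 1 H
  1 × O (charge -1): no H
  Total hydrogens = 10.
Molecular formula: C10H10N2O4

C10H10N2O4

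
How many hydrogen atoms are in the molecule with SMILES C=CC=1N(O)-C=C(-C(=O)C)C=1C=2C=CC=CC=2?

Hydrogens are implicit in SMILES; fill each atom to its normal valence:
  6 × C (aromatic): 1 H each → 6
  4 × C (aromatic): no H
  1 × C: 3 H
  1 × C: 2 H
  1 × C: 1 H
  1 × C: no H
  1 × N (aromatic): no H
  1 × O: 1 H
  1 × O: no H
  Total hydrogens = 13.

13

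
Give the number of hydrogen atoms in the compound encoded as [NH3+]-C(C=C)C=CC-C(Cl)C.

15

Hydrogens are implicit in SMILES; fill each atom to its normal valence:
  5 × C: 1 H each → 5
  2 × C: 2 H each → 4
  1 × C: 3 H
  1 × Cl: no H
  1 × N (charge +1): 3 H
  Total hydrogens = 15.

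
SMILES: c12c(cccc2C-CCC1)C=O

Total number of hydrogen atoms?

Hydrogens are implicit in SMILES; fill each atom to its normal valence:
  4 × C: 2 H each → 8
  3 × C (aromatic): 1 H each → 3
  3 × C (aromatic): no H
  1 × C: 1 H
  1 × O: no H
  Total hydrogens = 12.

12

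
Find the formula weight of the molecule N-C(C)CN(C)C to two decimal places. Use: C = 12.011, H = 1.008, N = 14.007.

Molecular formula: C5H14N2.
M = 5×12.011 + 14×1.008 + 2×14.007 = 102.18 g/mol.

102.18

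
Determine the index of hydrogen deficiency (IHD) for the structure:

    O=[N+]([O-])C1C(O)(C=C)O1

3

Molecular formula from the SMILES: C4H5NO4.
DoU = (2C + 2 + N − H − X)/2 = (2·4 + 2 + 1 − 5 − 0)/2 = 6/2 = 3.
(Structurally: 1 ring(s) + 2 π bond(s) = 3.)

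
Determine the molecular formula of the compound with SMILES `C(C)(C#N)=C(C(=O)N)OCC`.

C7H10N2O2

Heavy atoms from the SMILES: 7 C, 2 N, 2 O.
Implicit hydrogens by atom environment:
  4 × C: no H
  2 × C: 3 H each → 6
  2 × O: no H
  1 × C: 2 H
  1 × N: 2 H
  1 × N: no H
  Total hydrogens = 10.
Molecular formula: C7H10N2O2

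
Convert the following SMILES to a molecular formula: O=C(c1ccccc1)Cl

Heavy atoms from the SMILES: 7 C, 1 Cl, 1 O.
Implicit hydrogens by atom environment:
  5 × C (aromatic): 1 H each → 5
  1 × C (aromatic): no H
  1 × C: no H
  1 × Cl: no H
  1 × O: no H
  Total hydrogens = 5.
Molecular formula: C7H5ClO

C7H5ClO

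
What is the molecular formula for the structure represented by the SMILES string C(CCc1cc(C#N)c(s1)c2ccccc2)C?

Heavy atoms from the SMILES: 15 C, 1 N, 1 S.
Implicit hydrogens by atom environment:
  6 × C (aromatic): 1 H each → 6
  4 × C (aromatic): no H
  3 × C: 2 H each → 6
  1 × C: 3 H
  1 × C: no H
  1 × N: no H
  1 × S (aromatic): no H
  Total hydrogens = 15.
Molecular formula: C15H15NS

C15H15NS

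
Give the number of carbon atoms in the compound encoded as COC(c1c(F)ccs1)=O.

The symbol for carbon appears 6 times in the SMILES. Lowercase c denotes aromatic carbon and counts toward C.

6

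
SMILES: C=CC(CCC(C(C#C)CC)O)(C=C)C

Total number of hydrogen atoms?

22

Hydrogens are implicit in SMILES; fill each atom to its normal valence:
  5 × C: 2 H each → 10
  5 × C: 1 H each → 5
  2 × C: 3 H each → 6
  2 × C: no H
  1 × O: 1 H
  Total hydrogens = 22.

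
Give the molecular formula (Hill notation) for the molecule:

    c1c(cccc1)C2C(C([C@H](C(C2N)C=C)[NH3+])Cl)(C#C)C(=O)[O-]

C17H19ClN2O2

Heavy atoms from the SMILES: 17 C, 1 Cl, 2 N, 2 O.
Implicit hydrogens by atom environment:
  7 × C: 1 H each → 7
  5 × C (aromatic): 1 H each → 5
  3 × C: no H
  1 × C: 2 H
  1 × C (aromatic): no H
  1 × Cl: no H
  1 × N (charge +1): 3 H
  1 × N: 2 H
  1 × O: no H
  1 × O (charge -1): no H
  Total hydrogens = 19.
Molecular formula: C17H19ClN2O2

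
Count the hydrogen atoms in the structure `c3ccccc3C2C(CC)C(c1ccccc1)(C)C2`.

Hydrogens are implicit in SMILES; fill each atom to its normal valence:
  10 × C (aromatic): 1 H each → 10
  2 × C: 3 H each → 6
  2 × C: 2 H each → 4
  2 × C: 1 H each → 2
  2 × C (aromatic): no H
  1 × C: no H
  Total hydrogens = 22.

22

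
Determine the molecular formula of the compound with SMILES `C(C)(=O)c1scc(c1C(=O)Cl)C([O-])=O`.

C8H4ClO4S-

Heavy atoms from the SMILES: 8 C, 1 Cl, 4 O, 1 S.
Implicit hydrogens by atom environment:
  3 × C (aromatic): no H
  3 × C: no H
  3 × O: no H
  1 × C: 3 H
  1 × C (aromatic): 1 H
  1 × Cl: no H
  1 × O (charge -1): no H
  1 × S (aromatic): no H
  Total hydrogens = 4.
Net charge -1.
Molecular formula: C8H4ClO4S-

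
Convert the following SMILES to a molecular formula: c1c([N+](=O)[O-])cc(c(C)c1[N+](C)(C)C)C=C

C12H17N2O2+

Heavy atoms from the SMILES: 12 C, 2 N, 2 O.
Implicit hydrogens by atom environment:
  4 × C: 3 H each → 12
  4 × C (aromatic): no H
  2 × C (aromatic): 1 H each → 2
  2 × N (charge +1): no H
  1 × C: 2 H
  1 × C: 1 H
  1 × O: no H
  1 × O (charge -1): no H
  Total hydrogens = 17.
Net charge +1.
Molecular formula: C12H17N2O2+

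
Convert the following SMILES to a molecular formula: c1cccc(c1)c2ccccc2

C12H10

Heavy atoms from the SMILES: 12 C.
Implicit hydrogens by atom environment:
  10 × C (aromatic): 1 H each → 10
  2 × C (aromatic): no H
  Total hydrogens = 10.
Molecular formula: C12H10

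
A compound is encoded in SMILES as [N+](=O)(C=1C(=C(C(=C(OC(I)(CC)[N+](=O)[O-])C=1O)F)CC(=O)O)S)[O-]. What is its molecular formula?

C11H10FIN2O8S

Heavy atoms from the SMILES: 11 C, 1 F, 1 I, 2 N, 8 O, 1 S.
Implicit hydrogens by atom environment:
  6 × C (aromatic): no H
  4 × O: no H
  2 × C: 2 H each → 4
  2 × C: no H
  2 × N (charge +1): no H
  2 × O: 1 H each → 2
  2 × O (charge -1): no H
  1 × C: 3 H
  1 × F: no H
  1 × I: no H
  1 × S: 1 H
  Total hydrogens = 10.
Molecular formula: C11H10FIN2O8S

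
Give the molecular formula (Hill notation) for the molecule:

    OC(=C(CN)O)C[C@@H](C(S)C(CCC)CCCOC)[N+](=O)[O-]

Heavy atoms from the SMILES: 14 C, 2 N, 5 O, 1 S.
Implicit hydrogens by atom environment:
  7 × C: 2 H each → 14
  3 × C: 1 H each → 3
  2 × C: 3 H each → 6
  2 × C: no H
  2 × O: 1 H each → 2
  2 × O: no H
  1 × N: 2 H
  1 × N (charge +1): no H
  1 × O (charge -1): no H
  1 × S: 1 H
  Total hydrogens = 28.
Molecular formula: C14H28N2O5S

C14H28N2O5S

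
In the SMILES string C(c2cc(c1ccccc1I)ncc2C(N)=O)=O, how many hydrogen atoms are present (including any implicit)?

Hydrogens are implicit in SMILES; fill each atom to its normal valence:
  6 × C (aromatic): 1 H each → 6
  5 × C (aromatic): no H
  2 × O: no H
  1 × C: 1 H
  1 × C: no H
  1 × I: no H
  1 × N: 2 H
  1 × N (aromatic): no H
  Total hydrogens = 9.

9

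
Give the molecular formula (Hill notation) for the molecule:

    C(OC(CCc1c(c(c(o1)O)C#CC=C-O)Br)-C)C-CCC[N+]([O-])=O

Heavy atoms from the SMILES: 1 Br, 17 C, 1 N, 6 O.
Implicit hydrogens by atom environment:
  7 × C: 2 H each → 14
  4 × C (aromatic): no H
  3 × C: 1 H each → 3
  2 × C: no H
  2 × O: 1 H each → 2
  2 × O: no H
  1 × Br: no H
  1 × C: 3 H
  1 × N (charge +1): no H
  1 × O (aromatic): no H
  1 × O (charge -1): no H
  Total hydrogens = 22.
Molecular formula: C17H22BrNO6

C17H22BrNO6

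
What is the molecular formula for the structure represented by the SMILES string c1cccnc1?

Heavy atoms from the SMILES: 5 C, 1 N.
Implicit hydrogens by atom environment:
  5 × C (aromatic): 1 H each → 5
  1 × N (aromatic): no H
  Total hydrogens = 5.
Molecular formula: C5H5N

C5H5N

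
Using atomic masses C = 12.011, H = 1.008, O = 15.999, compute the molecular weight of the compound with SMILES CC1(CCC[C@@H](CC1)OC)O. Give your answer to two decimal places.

158.24

Molecular formula: C9H18O2.
M = 9×12.011 + 18×1.008 + 2×15.999 = 158.24 g/mol.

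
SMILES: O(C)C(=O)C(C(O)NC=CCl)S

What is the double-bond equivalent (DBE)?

Molecular formula from the SMILES: C6H10ClNO3S.
DoU = (2C + 2 + N − H − X)/2 = (2·6 + 2 + 1 − 10 − 1)/2 = 4/2 = 2.
(Structurally: 0 ring(s) + 2 π bond(s) = 2.)

2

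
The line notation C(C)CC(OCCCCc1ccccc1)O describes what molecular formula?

C14H22O2

Heavy atoms from the SMILES: 14 C, 2 O.
Implicit hydrogens by atom environment:
  6 × C: 2 H each → 12
  5 × C (aromatic): 1 H each → 5
  1 × C: 3 H
  1 × C: 1 H
  1 × C (aromatic): no H
  1 × O: 1 H
  1 × O: no H
  Total hydrogens = 22.
Molecular formula: C14H22O2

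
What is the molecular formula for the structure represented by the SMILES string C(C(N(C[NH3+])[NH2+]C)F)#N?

[C4H11FN4]2+

Heavy atoms from the SMILES: 4 C, 1 F, 4 N.
Implicit hydrogens by atom environment:
  2 × N: no H
  1 × C: 3 H
  1 × C: 2 H
  1 × C: 1 H
  1 × C: no H
  1 × F: no H
  1 × N (charge +1): 3 H
  1 × N (charge +1): 2 H
  Total hydrogens = 11.
Net charge +2.
Molecular formula: [C4H11FN4]2+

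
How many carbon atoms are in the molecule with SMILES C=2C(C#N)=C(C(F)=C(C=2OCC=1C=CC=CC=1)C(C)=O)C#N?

The symbol for carbon appears 17 times in the SMILES.

17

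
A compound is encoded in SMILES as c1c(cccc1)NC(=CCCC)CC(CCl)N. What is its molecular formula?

Heavy atoms from the SMILES: 14 C, 1 Cl, 2 N.
Implicit hydrogens by atom environment:
  5 × C (aromatic): 1 H each → 5
  4 × C: 2 H each → 8
  2 × C: 1 H each → 2
  1 × C: 3 H
  1 × C: no H
  1 × C (aromatic): no H
  1 × Cl: no H
  1 × N: 2 H
  1 × N: 1 H
  Total hydrogens = 21.
Molecular formula: C14H21ClN2

C14H21ClN2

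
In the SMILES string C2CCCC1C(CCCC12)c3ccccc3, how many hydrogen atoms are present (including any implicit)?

Hydrogens are implicit in SMILES; fill each atom to its normal valence:
  7 × C: 2 H each → 14
  5 × C (aromatic): 1 H each → 5
  3 × C: 1 H each → 3
  1 × C (aromatic): no H
  Total hydrogens = 22.

22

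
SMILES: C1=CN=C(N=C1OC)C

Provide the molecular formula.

C6H8N2O

Heavy atoms from the SMILES: 6 C, 2 N, 1 O.
Implicit hydrogens by atom environment:
  2 × C: 3 H each → 6
  2 × C (aromatic): 1 H each → 2
  2 × C (aromatic): no H
  2 × N (aromatic): no H
  1 × O: no H
  Total hydrogens = 8.
Molecular formula: C6H8N2O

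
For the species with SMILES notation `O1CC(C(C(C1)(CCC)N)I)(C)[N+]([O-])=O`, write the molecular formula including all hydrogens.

C9H17IN2O3

Heavy atoms from the SMILES: 9 C, 1 I, 2 N, 3 O.
Implicit hydrogens by atom environment:
  4 × C: 2 H each → 8
  2 × C: 3 H each → 6
  2 × C: no H
  2 × O: no H
  1 × C: 1 H
  1 × I: no H
  1 × N: 2 H
  1 × N (charge +1): no H
  1 × O (charge -1): no H
  Total hydrogens = 17.
Molecular formula: C9H17IN2O3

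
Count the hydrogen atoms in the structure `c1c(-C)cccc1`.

8

Hydrogens are implicit in SMILES; fill each atom to its normal valence:
  5 × C (aromatic): 1 H each → 5
  1 × C: 3 H
  1 × C (aromatic): no H
  Total hydrogens = 8.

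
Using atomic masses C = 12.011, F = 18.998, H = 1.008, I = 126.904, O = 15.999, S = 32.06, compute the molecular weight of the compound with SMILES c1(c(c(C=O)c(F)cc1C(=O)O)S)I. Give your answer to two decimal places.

Molecular formula: C8H4FIO3S.
M = 8×12.011 + 1×18.998 + 4×1.008 + 1×126.904 + 3×15.999 + 1×32.06 = 326.08 g/mol.

326.08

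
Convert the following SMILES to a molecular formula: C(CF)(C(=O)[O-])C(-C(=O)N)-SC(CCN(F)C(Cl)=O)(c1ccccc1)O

Heavy atoms from the SMILES: 15 C, 1 Cl, 2 F, 2 N, 5 O, 1 S.
Implicit hydrogens by atom environment:
  5 × C (aromatic): 1 H each → 5
  4 × C: no H
  3 × C: 2 H each → 6
  3 × O: no H
  2 × C: 1 H each → 2
  2 × F: no H
  1 × C (aromatic): no H
  1 × Cl: no H
  1 × N: 2 H
  1 × N: no H
  1 × O: 1 H
  1 × O (charge -1): no H
  1 × S: no H
  Total hydrogens = 16.
Net charge -1.
Molecular formula: C15H16ClF2N2O5S-

C15H16ClF2N2O5S-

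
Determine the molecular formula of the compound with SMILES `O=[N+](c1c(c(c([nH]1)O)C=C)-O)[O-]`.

Heavy atoms from the SMILES: 6 C, 2 N, 4 O.
Implicit hydrogens by atom environment:
  4 × C (aromatic): no H
  2 × O: 1 H each → 2
  1 × C: 2 H
  1 × C: 1 H
  1 × N (aromatic): 1 H
  1 × N (charge +1): no H
  1 × O: no H
  1 × O (charge -1): no H
  Total hydrogens = 6.
Molecular formula: C6H6N2O4

C6H6N2O4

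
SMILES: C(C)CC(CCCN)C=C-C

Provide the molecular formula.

Heavy atoms from the SMILES: 10 C, 1 N.
Implicit hydrogens by atom environment:
  5 × C: 2 H each → 10
  3 × C: 1 H each → 3
  2 × C: 3 H each → 6
  1 × N: 2 H
  Total hydrogens = 21.
Molecular formula: C10H21N

C10H21N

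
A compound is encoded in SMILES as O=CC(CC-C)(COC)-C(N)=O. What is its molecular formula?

C8H15NO3

Heavy atoms from the SMILES: 8 C, 1 N, 3 O.
Implicit hydrogens by atom environment:
  3 × C: 2 H each → 6
  3 × O: no H
  2 × C: 3 H each → 6
  2 × C: no H
  1 × C: 1 H
  1 × N: 2 H
  Total hydrogens = 15.
Molecular formula: C8H15NO3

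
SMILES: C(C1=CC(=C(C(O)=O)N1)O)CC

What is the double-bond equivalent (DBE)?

Molecular formula from the SMILES: C8H11NO3.
DoU = (2C + 2 + N − H − X)/2 = (2·8 + 2 + 1 − 11 − 0)/2 = 8/2 = 4.
(Structurally: 1 ring(s) + 3 π bond(s) = 4.)

4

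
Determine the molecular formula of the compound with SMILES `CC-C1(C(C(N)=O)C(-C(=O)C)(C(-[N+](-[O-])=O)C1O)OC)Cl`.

C11H17ClN2O6

Heavy atoms from the SMILES: 11 C, 1 Cl, 2 N, 6 O.
Implicit hydrogens by atom environment:
  4 × C: no H
  4 × O: no H
  3 × C: 3 H each → 9
  3 × C: 1 H each → 3
  1 × C: 2 H
  1 × Cl: no H
  1 × N: 2 H
  1 × N (charge +1): no H
  1 × O: 1 H
  1 × O (charge -1): no H
  Total hydrogens = 17.
Molecular formula: C11H17ClN2O6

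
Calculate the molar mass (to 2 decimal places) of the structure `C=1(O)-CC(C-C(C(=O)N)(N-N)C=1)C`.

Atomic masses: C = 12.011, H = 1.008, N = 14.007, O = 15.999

Molecular formula: C8H15N3O2.
M = 8×12.011 + 15×1.008 + 3×14.007 + 2×15.999 = 185.23 g/mol.

185.23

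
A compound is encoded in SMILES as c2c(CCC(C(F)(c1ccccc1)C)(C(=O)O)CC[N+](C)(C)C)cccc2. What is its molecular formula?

Heavy atoms from the SMILES: 23 C, 1 F, 1 N, 2 O.
Implicit hydrogens by atom environment:
  10 × C (aromatic): 1 H each → 10
  4 × C: 3 H each → 12
  4 × C: 2 H each → 8
  3 × C: no H
  2 × C (aromatic): no H
  1 × F: no H
  1 × N (charge +1): no H
  1 × O: 1 H
  1 × O: no H
  Total hydrogens = 31.
Net charge +1.
Molecular formula: C23H31FNO2+

C23H31FNO2+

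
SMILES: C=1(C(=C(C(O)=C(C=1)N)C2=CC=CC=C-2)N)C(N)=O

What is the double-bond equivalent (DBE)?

9

Molecular formula from the SMILES: C13H13N3O2.
DoU = (2C + 2 + N − H − X)/2 = (2·13 + 2 + 3 − 13 − 0)/2 = 18/2 = 9.
(Structurally: 2 ring(s) + 7 π bond(s) = 9.)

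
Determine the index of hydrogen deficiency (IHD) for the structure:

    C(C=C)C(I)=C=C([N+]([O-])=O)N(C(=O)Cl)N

Molecular formula from the SMILES: C7H7ClIN3O3.
DoU = (2C + 2 + N − H − X)/2 = (2·7 + 2 + 3 − 7 − 2)/2 = 10/2 = 5.
(Structurally: 0 ring(s) + 5 π bond(s) = 5.)

5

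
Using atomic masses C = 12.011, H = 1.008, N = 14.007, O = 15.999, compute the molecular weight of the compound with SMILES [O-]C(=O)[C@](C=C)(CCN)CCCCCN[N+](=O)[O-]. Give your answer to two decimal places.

258.30

Molecular formula: C11H20N3O4-.
M = 11×12.011 + 20×1.008 + 3×14.007 + 4×15.999 = 258.30 g/mol.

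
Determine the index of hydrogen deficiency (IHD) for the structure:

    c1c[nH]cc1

3

Molecular formula from the SMILES: C4H5N.
DoU = (2C + 2 + N − H − X)/2 = (2·4 + 2 + 1 − 5 − 0)/2 = 6/2 = 3.
(Structurally: 1 ring(s) + 2 π bond(s) = 3.)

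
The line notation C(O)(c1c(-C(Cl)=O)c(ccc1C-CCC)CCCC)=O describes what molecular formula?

Heavy atoms from the SMILES: 16 C, 1 Cl, 3 O.
Implicit hydrogens by atom environment:
  6 × C: 2 H each → 12
  4 × C (aromatic): no H
  2 × C: 3 H each → 6
  2 × C (aromatic): 1 H each → 2
  2 × C: no H
  2 × O: no H
  1 × Cl: no H
  1 × O: 1 H
  Total hydrogens = 21.
Molecular formula: C16H21ClO3

C16H21ClO3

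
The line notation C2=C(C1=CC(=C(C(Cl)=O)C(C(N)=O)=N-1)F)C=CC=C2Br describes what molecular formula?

Heavy atoms from the SMILES: 1 Br, 13 C, 1 Cl, 1 F, 2 N, 2 O.
Implicit hydrogens by atom environment:
  6 × C (aromatic): no H
  5 × C (aromatic): 1 H each → 5
  2 × C: no H
  2 × O: no H
  1 × Br: no H
  1 × Cl: no H
  1 × F: no H
  1 × N: 2 H
  1 × N (aromatic): no H
  Total hydrogens = 7.
Molecular formula: C13H7BrClFN2O2

C13H7BrClFN2O2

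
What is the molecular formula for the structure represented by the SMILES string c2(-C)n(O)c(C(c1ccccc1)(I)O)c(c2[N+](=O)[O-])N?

C12H12IN3O4

Heavy atoms from the SMILES: 12 C, 1 I, 3 N, 4 O.
Implicit hydrogens by atom environment:
  5 × C (aromatic): 1 H each → 5
  5 × C (aromatic): no H
  2 × O: 1 H each → 2
  1 × C: 3 H
  1 × C: no H
  1 × I: no H
  1 × N: 2 H
  1 × N (aromatic): no H
  1 × N (charge +1): no H
  1 × O: no H
  1 × O (charge -1): no H
  Total hydrogens = 12.
Molecular formula: C12H12IN3O4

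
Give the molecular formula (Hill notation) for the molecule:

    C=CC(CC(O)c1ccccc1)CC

C13H18O

Heavy atoms from the SMILES: 13 C, 1 O.
Implicit hydrogens by atom environment:
  5 × C (aromatic): 1 H each → 5
  3 × C: 2 H each → 6
  3 × C: 1 H each → 3
  1 × C: 3 H
  1 × C (aromatic): no H
  1 × O: 1 H
  Total hydrogens = 18.
Molecular formula: C13H18O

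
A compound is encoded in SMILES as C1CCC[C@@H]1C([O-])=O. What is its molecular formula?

C6H9O2-

Heavy atoms from the SMILES: 6 C, 2 O.
Implicit hydrogens by atom environment:
  4 × C: 2 H each → 8
  1 × C: 1 H
  1 × C: no H
  1 × O: no H
  1 × O (charge -1): no H
  Total hydrogens = 9.
Net charge -1.
Molecular formula: C6H9O2-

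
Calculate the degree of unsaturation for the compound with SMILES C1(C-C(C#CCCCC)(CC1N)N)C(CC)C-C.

3

Molecular formula from the SMILES: C16H30N2.
DoU = (2C + 2 + N − H − X)/2 = (2·16 + 2 + 2 − 30 − 0)/2 = 6/2 = 3.
(Structurally: 1 ring(s) + 2 π bond(s) = 3.)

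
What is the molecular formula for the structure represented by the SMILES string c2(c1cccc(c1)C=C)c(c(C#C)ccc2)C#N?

Heavy atoms from the SMILES: 17 C, 1 N.
Implicit hydrogens by atom environment:
  7 × C (aromatic): 1 H each → 7
  5 × C (aromatic): no H
  2 × C: 1 H each → 2
  2 × C: no H
  1 × C: 2 H
  1 × N: no H
  Total hydrogens = 11.
Molecular formula: C17H11N

C17H11N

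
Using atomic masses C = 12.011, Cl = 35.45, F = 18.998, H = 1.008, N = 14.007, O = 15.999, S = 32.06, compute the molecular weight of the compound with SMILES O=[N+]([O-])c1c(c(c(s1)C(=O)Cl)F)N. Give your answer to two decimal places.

Molecular formula: C5H2ClFN2O3S.
M = 5×12.011 + 1×35.45 + 1×18.998 + 2×1.008 + 2×14.007 + 3×15.999 + 1×32.06 = 224.59 g/mol.

224.59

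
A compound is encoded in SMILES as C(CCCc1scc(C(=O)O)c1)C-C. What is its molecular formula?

C11H16O2S

Heavy atoms from the SMILES: 11 C, 2 O, 1 S.
Implicit hydrogens by atom environment:
  5 × C: 2 H each → 10
  2 × C (aromatic): 1 H each → 2
  2 × C (aromatic): no H
  1 × C: 3 H
  1 × C: no H
  1 × O: 1 H
  1 × O: no H
  1 × S (aromatic): no H
  Total hydrogens = 16.
Molecular formula: C11H16O2S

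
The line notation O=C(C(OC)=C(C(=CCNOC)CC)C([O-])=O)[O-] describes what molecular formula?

Heavy atoms from the SMILES: 11 C, 1 N, 6 O.
Implicit hydrogens by atom environment:
  5 × C: no H
  4 × O: no H
  3 × C: 3 H each → 9
  2 × C: 2 H each → 4
  2 × O (charge -1): no H
  1 × C: 1 H
  1 × N: 1 H
  Total hydrogens = 15.
Net charge -2.
Molecular formula: [C11H15NO6]2-

[C11H15NO6]2-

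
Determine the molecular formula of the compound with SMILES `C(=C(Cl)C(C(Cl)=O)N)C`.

Heavy atoms from the SMILES: 5 C, 2 Cl, 1 N, 1 O.
Implicit hydrogens by atom environment:
  2 × C: 1 H each → 2
  2 × C: no H
  2 × Cl: no H
  1 × C: 3 H
  1 × N: 2 H
  1 × O: no H
  Total hydrogens = 7.
Molecular formula: C5H7Cl2NO

C5H7Cl2NO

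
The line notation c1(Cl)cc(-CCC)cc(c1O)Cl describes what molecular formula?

C9H10Cl2O

Heavy atoms from the SMILES: 9 C, 2 Cl, 1 O.
Implicit hydrogens by atom environment:
  4 × C (aromatic): no H
  2 × C: 2 H each → 4
  2 × C (aromatic): 1 H each → 2
  2 × Cl: no H
  1 × C: 3 H
  1 × O: 1 H
  Total hydrogens = 10.
Molecular formula: C9H10Cl2O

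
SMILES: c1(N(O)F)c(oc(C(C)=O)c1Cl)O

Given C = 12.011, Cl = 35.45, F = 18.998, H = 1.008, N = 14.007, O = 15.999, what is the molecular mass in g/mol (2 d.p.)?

Molecular formula: C6H5ClFNO4.
M = 6×12.011 + 1×35.45 + 1×18.998 + 5×1.008 + 1×14.007 + 4×15.999 = 209.56 g/mol.

209.56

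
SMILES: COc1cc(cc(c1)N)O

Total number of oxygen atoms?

2

The symbol for oxygen appears 2 times in the SMILES.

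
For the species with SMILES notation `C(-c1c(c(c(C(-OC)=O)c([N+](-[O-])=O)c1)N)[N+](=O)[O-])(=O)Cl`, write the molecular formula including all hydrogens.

Heavy atoms from the SMILES: 9 C, 1 Cl, 3 N, 7 O.
Implicit hydrogens by atom environment:
  5 × C (aromatic): no H
  5 × O: no H
  2 × C: no H
  2 × N (charge +1): no H
  2 × O (charge -1): no H
  1 × C: 3 H
  1 × C (aromatic): 1 H
  1 × Cl: no H
  1 × N: 2 H
  Total hydrogens = 6.
Molecular formula: C9H6ClN3O7

C9H6ClN3O7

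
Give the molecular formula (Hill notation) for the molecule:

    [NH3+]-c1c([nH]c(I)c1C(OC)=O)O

C6H8IN2O3+

Heavy atoms from the SMILES: 6 C, 1 I, 2 N, 3 O.
Implicit hydrogens by atom environment:
  4 × C (aromatic): no H
  2 × O: no H
  1 × C: 3 H
  1 × C: no H
  1 × I: no H
  1 × N (charge +1): 3 H
  1 × N (aromatic): 1 H
  1 × O: 1 H
  Total hydrogens = 8.
Net charge +1.
Molecular formula: C6H8IN2O3+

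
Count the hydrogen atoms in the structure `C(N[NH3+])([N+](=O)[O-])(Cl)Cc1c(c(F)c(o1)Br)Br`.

Hydrogens are implicit in SMILES; fill each atom to its normal valence:
  4 × C (aromatic): no H
  2 × Br: no H
  1 × C: 2 H
  1 × C: no H
  1 × Cl: no H
  1 × F: no H
  1 × N (charge +1): 3 H
  1 × N: 1 H
  1 × N (charge +1): no H
  1 × O (aromatic): no H
  1 × O: no H
  1 × O (charge -1): no H
  Total hydrogens = 6.

6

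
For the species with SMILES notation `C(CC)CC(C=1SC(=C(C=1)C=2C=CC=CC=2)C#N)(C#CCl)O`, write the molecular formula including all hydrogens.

C18H16ClNOS

Heavy atoms from the SMILES: 18 C, 1 Cl, 1 N, 1 O, 1 S.
Implicit hydrogens by atom environment:
  6 × C (aromatic): 1 H each → 6
  4 × C (aromatic): no H
  4 × C: no H
  3 × C: 2 H each → 6
  1 × C: 3 H
  1 × Cl: no H
  1 × N: no H
  1 × O: 1 H
  1 × S (aromatic): no H
  Total hydrogens = 16.
Molecular formula: C18H16ClNOS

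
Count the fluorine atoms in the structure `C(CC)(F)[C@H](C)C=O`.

The symbol for fluorine appears 1 time in the SMILES.

1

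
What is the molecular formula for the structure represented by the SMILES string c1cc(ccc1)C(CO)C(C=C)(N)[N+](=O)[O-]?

C11H14N2O3

Heavy atoms from the SMILES: 11 C, 2 N, 3 O.
Implicit hydrogens by atom environment:
  5 × C (aromatic): 1 H each → 5
  2 × C: 2 H each → 4
  2 × C: 1 H each → 2
  1 × C: no H
  1 × C (aromatic): no H
  1 × N: 2 H
  1 × N (charge +1): no H
  1 × O: 1 H
  1 × O: no H
  1 × O (charge -1): no H
  Total hydrogens = 14.
Molecular formula: C11H14N2O3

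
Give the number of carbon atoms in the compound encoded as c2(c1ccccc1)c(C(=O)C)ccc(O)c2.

The symbol for carbon appears 14 times in the SMILES. Lowercase c denotes aromatic carbon and counts toward C.

14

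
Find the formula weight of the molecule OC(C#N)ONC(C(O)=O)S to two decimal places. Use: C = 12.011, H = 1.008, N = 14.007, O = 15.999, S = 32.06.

Molecular formula: C4H6N2O4S.
M = 4×12.011 + 6×1.008 + 2×14.007 + 4×15.999 + 1×32.06 = 178.16 g/mol.

178.16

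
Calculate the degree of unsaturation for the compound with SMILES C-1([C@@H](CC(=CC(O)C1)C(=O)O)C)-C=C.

Molecular formula from the SMILES: C11H16O3.
DoU = (2C + 2 + N − H − X)/2 = (2·11 + 2 + 0 − 16 − 0)/2 = 8/2 = 4.
(Structurally: 1 ring(s) + 3 π bond(s) = 4.)

4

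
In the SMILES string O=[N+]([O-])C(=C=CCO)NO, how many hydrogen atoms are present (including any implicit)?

6

Hydrogens are implicit in SMILES; fill each atom to its normal valence:
  2 × C: no H
  2 × O: 1 H each → 2
  1 × C: 2 H
  1 × C: 1 H
  1 × N: 1 H
  1 × N (charge +1): no H
  1 × O: no H
  1 × O (charge -1): no H
  Total hydrogens = 6.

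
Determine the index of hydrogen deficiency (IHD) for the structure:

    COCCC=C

1

Molecular formula from the SMILES: C5H10O.
DoU = (2C + 2 + N − H − X)/2 = (2·5 + 2 + 0 − 10 − 0)/2 = 2/2 = 1.
(Structurally: 0 ring(s) + 1 π bond(s) = 1.)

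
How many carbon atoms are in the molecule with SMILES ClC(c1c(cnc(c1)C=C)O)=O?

The symbol for carbon appears 8 times in the SMILES. Lowercase c denotes aromatic carbon and counts toward C.

8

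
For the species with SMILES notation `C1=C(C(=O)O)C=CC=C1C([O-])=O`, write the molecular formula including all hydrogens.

Heavy atoms from the SMILES: 8 C, 4 O.
Implicit hydrogens by atom environment:
  4 × C (aromatic): 1 H each → 4
  2 × C (aromatic): no H
  2 × C: no H
  2 × O: no H
  1 × O: 1 H
  1 × O (charge -1): no H
  Total hydrogens = 5.
Net charge -1.
Molecular formula: C8H5O4-

C8H5O4-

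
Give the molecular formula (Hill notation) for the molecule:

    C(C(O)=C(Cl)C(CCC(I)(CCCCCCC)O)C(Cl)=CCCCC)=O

Heavy atoms from the SMILES: 20 C, 2 Cl, 1 I, 3 O.
Implicit hydrogens by atom environment:
  11 × C: 2 H each → 22
  4 × C: no H
  3 × C: 1 H each → 3
  2 × C: 3 H each → 6
  2 × Cl: no H
  2 × O: 1 H each → 2
  1 × I: no H
  1 × O: no H
  Total hydrogens = 33.
Molecular formula: C20H33Cl2IO3

C20H33Cl2IO3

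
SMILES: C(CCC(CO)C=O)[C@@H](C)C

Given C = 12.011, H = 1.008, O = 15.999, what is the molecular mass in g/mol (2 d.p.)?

Molecular formula: C9H18O2.
M = 9×12.011 + 18×1.008 + 2×15.999 = 158.24 g/mol.

158.24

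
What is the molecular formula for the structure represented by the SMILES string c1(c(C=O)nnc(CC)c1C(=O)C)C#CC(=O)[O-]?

Heavy atoms from the SMILES: 12 C, 2 N, 4 O.
Implicit hydrogens by atom environment:
  4 × C (aromatic): no H
  4 × C: no H
  3 × O: no H
  2 × C: 3 H each → 6
  2 × N (aromatic): no H
  1 × C: 2 H
  1 × C: 1 H
  1 × O (charge -1): no H
  Total hydrogens = 9.
Net charge -1.
Molecular formula: C12H9N2O4-

C12H9N2O4-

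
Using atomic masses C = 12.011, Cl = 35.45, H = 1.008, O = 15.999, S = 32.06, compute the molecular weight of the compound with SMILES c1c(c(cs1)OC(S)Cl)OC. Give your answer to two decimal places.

210.69

Molecular formula: C6H7ClO2S2.
M = 6×12.011 + 1×35.45 + 7×1.008 + 2×15.999 + 2×32.06 = 210.69 g/mol.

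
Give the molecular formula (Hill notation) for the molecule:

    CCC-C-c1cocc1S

Heavy atoms from the SMILES: 8 C, 1 O, 1 S.
Implicit hydrogens by atom environment:
  3 × C: 2 H each → 6
  2 × C (aromatic): 1 H each → 2
  2 × C (aromatic): no H
  1 × C: 3 H
  1 × O (aromatic): no H
  1 × S: 1 H
  Total hydrogens = 12.
Molecular formula: C8H12OS

C8H12OS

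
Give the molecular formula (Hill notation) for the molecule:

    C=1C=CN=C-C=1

Heavy atoms from the SMILES: 5 C, 1 N.
Implicit hydrogens by atom environment:
  5 × C (aromatic): 1 H each → 5
  1 × N (aromatic): no H
  Total hydrogens = 5.
Molecular formula: C5H5N

C5H5N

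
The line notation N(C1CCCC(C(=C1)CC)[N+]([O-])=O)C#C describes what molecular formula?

Heavy atoms from the SMILES: 11 C, 2 N, 2 O.
Implicit hydrogens by atom environment:
  4 × C: 2 H each → 8
  4 × C: 1 H each → 4
  2 × C: no H
  1 × C: 3 H
  1 × N: 1 H
  1 × N (charge +1): no H
  1 × O: no H
  1 × O (charge -1): no H
  Total hydrogens = 16.
Molecular formula: C11H16N2O2

C11H16N2O2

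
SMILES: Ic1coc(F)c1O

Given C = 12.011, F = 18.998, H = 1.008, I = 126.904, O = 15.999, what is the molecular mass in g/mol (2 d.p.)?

227.96

Molecular formula: C4H2FIO2.
M = 4×12.011 + 1×18.998 + 2×1.008 + 1×126.904 + 2×15.999 = 227.96 g/mol.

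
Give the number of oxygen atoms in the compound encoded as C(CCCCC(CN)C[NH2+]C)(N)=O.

The symbol for oxygen appears 1 time in the SMILES.

1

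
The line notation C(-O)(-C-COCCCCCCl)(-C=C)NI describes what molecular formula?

Heavy atoms from the SMILES: 10 C, 1 Cl, 1 I, 1 N, 2 O.
Implicit hydrogens by atom environment:
  8 × C: 2 H each → 16
  1 × C: 1 H
  1 × C: no H
  1 × Cl: no H
  1 × I: no H
  1 × N: 1 H
  1 × O: 1 H
  1 × O: no H
  Total hydrogens = 19.
Molecular formula: C10H19ClINO2

C10H19ClINO2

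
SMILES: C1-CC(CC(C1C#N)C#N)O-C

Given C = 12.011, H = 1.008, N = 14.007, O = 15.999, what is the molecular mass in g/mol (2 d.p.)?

Molecular formula: C9H12N2O.
M = 9×12.011 + 12×1.008 + 2×14.007 + 1×15.999 = 164.21 g/mol.

164.21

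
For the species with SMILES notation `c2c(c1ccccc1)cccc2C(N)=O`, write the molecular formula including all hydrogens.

C13H11NO

Heavy atoms from the SMILES: 13 C, 1 N, 1 O.
Implicit hydrogens by atom environment:
  9 × C (aromatic): 1 H each → 9
  3 × C (aromatic): no H
  1 × C: no H
  1 × N: 2 H
  1 × O: no H
  Total hydrogens = 11.
Molecular formula: C13H11NO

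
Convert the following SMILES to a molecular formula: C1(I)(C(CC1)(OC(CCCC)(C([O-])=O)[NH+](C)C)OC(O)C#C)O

Heavy atoms from the SMILES: 15 C, 1 I, 1 N, 6 O.
Implicit hydrogens by atom environment:
  5 × C: 2 H each → 10
  5 × C: no H
  3 × C: 3 H each → 9
  3 × O: no H
  2 × C: 1 H each → 2
  2 × O: 1 H each → 2
  1 × I: no H
  1 × N (charge +1): 1 H
  1 × O (charge -1): no H
  Total hydrogens = 24.
Molecular formula: C15H24INO6

C15H24INO6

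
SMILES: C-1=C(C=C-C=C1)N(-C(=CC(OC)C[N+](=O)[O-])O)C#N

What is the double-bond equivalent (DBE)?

8

Molecular formula from the SMILES: C12H13N3O4.
DoU = (2C + 2 + N − H − X)/2 = (2·12 + 2 + 3 − 13 − 0)/2 = 16/2 = 8.
(Structurally: 1 ring(s) + 7 π bond(s) = 8.)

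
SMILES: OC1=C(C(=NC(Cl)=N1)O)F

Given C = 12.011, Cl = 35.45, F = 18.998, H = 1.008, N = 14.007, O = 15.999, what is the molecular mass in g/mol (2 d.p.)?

164.52

Molecular formula: C4H2ClFN2O2.
M = 4×12.011 + 1×35.45 + 1×18.998 + 2×1.008 + 2×14.007 + 2×15.999 = 164.52 g/mol.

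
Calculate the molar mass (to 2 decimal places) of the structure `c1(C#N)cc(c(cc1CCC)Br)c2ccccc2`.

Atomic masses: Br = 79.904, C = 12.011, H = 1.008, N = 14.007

300.20

Molecular formula: C16H14BrN.
M = 1×79.904 + 16×12.011 + 14×1.008 + 1×14.007 = 300.20 g/mol.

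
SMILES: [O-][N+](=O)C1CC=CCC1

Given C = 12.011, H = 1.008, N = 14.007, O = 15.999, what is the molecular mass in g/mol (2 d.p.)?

Molecular formula: C6H9NO2.
M = 6×12.011 + 9×1.008 + 1×14.007 + 2×15.999 = 127.14 g/mol.

127.14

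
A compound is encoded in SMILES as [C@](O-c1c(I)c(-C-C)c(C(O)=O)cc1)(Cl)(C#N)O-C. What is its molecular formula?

Heavy atoms from the SMILES: 12 C, 1 Cl, 1 I, 1 N, 4 O.
Implicit hydrogens by atom environment:
  4 × C (aromatic): no H
  3 × C: no H
  3 × O: no H
  2 × C: 3 H each → 6
  2 × C (aromatic): 1 H each → 2
  1 × C: 2 H
  1 × Cl: no H
  1 × I: no H
  1 × N: no H
  1 × O: 1 H
  Total hydrogens = 11.
Molecular formula: C12H11ClINO4

C12H11ClINO4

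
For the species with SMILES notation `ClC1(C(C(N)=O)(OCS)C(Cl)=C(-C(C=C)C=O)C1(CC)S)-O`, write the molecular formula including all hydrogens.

C13H17Cl2NO4S2

Heavy atoms from the SMILES: 13 C, 2 Cl, 1 N, 4 O, 2 S.
Implicit hydrogens by atom environment:
  6 × C: no H
  3 × C: 2 H each → 6
  3 × C: 1 H each → 3
  3 × O: no H
  2 × Cl: no H
  2 × S: 1 H each → 2
  1 × C: 3 H
  1 × N: 2 H
  1 × O: 1 H
  Total hydrogens = 17.
Molecular formula: C13H17Cl2NO4S2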